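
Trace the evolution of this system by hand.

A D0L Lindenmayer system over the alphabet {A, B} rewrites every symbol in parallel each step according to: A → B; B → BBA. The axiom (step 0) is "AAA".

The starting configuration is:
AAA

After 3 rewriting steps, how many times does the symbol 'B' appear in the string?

15

0) AAA
1) BBB
2) BBABBABBA
3) BBABBABBBABBABBBABBAB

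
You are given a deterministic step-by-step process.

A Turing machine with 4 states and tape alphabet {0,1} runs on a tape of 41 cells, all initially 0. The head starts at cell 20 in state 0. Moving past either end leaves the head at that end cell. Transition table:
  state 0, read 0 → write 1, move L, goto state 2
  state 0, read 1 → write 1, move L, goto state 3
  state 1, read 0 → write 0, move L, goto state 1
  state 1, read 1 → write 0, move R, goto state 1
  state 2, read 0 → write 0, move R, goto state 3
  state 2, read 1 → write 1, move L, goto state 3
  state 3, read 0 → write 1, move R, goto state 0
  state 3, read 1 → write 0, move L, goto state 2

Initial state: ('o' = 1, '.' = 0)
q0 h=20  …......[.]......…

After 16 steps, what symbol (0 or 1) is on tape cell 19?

1

step 0: q0 h=20  …......[.]......…
step 1: q2 h=19  …......[.]o.....…
step 2: q3 h=20  …......[o]......…
step 3: q2 h=19  …......[.]......…
step 4: q3 h=20  …......[.]......…
step 5: q0 h=21  ….....o[.]......…
step 6: q2 h=20  …......[o]o.....…
step 7: q3 h=19  …......[.]oo....…
step 8: q0 h=20  ….....o[o]o.....…
step 9: q3 h=19  …......[o]oo....…
step 10: q2 h=18  …......[.].oo...…
step 11: q3 h=19  …......[.]oo....…
step 12: q0 h=20  ….....o[o]o.....…
step 13: q3 h=19  …......[o]oo....…
step 14: q2 h=18  …......[.].oo...…
step 15: q3 h=19  …......[.]oo....…
step 16: q0 h=20  ….....o[o]o.....…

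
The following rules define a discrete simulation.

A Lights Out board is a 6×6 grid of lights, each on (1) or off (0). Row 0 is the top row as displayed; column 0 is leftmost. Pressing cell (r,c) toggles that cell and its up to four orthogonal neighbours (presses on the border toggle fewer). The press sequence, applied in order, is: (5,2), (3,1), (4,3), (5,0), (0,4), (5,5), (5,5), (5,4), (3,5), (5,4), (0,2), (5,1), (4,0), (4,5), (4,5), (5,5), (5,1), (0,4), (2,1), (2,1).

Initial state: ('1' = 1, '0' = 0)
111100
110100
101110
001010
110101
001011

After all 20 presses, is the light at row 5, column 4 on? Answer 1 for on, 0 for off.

[0] 111100
110100
101110
001010
110101
001011
[1] 111100
110100
101110
001010
111101
010111
[2] 111100
110100
111110
110010
101101
010111
[3] 111100
110100
111110
110110
100011
010011
[4] 111100
110100
111110
110110
000011
100011
[5] 111011
110110
111110
110110
000011
100011
[6] 111011
110110
111110
110110
000010
100000
[7] 111011
110110
111110
110110
000011
100011
[8] 111011
110110
111110
110110
000001
100100
[9] 111011
110110
111111
110101
000000
100100
[10] 111011
110110
111111
110101
000010
100011
[11] 100111
111110
111111
110101
000010
100011
[12] 100111
111110
111111
110101
010010
011011
[13] 100111
111110
111111
010101
100010
111011
[14] 100111
111110
111111
010100
100001
111010
[15] 100111
111110
111111
010101
100010
111011
[16] 100111
111110
111111
010101
100011
111000
[17] 100111
111110
111111
010101
110011
000000
[18] 100000
111100
111111
010101
110011
000000
[19] 100000
101100
000111
000101
110011
000000
[20] 100000
111100
111111
010101
110011
000000

0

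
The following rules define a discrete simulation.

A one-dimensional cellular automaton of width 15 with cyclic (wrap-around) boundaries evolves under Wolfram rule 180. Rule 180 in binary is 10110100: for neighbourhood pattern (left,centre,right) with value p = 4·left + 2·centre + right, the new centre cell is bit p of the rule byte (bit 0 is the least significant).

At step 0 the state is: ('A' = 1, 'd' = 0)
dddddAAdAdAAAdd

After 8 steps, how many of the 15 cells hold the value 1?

6

k=0  dddddAAdAdAAAdd
k=1  dddddddAAAdAdAd
k=2  ddddddddAdAAAAA
k=3  AdddddddAAdAAAd
k=4  AAddddddddAdAdA
k=5  AdAdddddddAAAAd
k=6  AAAAdddddddAAdA
k=7  AAAdAddddddddAd
k=8  dAdAAAdddddddAA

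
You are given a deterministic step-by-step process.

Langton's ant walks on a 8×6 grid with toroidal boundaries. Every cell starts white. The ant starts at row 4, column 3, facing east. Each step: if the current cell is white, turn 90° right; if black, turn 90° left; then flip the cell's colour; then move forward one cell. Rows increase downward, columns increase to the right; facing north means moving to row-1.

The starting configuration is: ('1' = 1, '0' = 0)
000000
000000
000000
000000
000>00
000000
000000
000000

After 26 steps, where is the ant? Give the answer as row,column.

3,0

k=0  000000
000000
000000
000000
000>00
000000
000000
000000
k=1  000000
000000
000000
000000
000100
000v00
000000
000000
k=2  000000
000000
000000
000000
000100
00<100
000000
000000
k=3  000000
000000
000000
000000
00^100
001100
000000
000000
k=4  000000
000000
000000
000000
001>00
001100
000000
000000
k=5  000000
000000
000000
000^00
001000
001100
000000
000000
k=6  000000
000000
000000
0001>0
001000
001100
000000
000000
k=7  000000
000000
000000
000110
0010v0
001100
000000
000000
k=8  000000
000000
000000
000110
001<10
001100
000000
000000
k=9  000000
000000
000000
000^10
001110
001100
000000
000000
k=10  000000
000000
000000
00<010
001110
001100
000000
000000
k=11  000000
000000
00^000
001010
001110
001100
000000
000000
k=12  000000
000000
001>00
001010
001110
001100
000000
000000
k=13  000000
000000
001100
001v10
001110
001100
000000
000000
k=14  000000
000000
001100
00<110
001110
001100
000000
000000
k=15  000000
000000
001100
000110
00v110
001100
000000
000000
k=16  000000
000000
001100
000110
000>10
001100
000000
000000
k=17  000000
000000
001100
000^10
000010
001100
000000
000000
k=18  000000
000000
001100
00<010
000010
001100
000000
000000
k=19  000000
000000
00^100
001010
000010
001100
000000
000000
k=20  000000
000000
0<0100
001010
000010
001100
000000
000000
k=21  000000
0^0000
010100
001010
000010
001100
000000
000000
k=22  000000
01>000
010100
001010
000010
001100
000000
000000
k=23  000000
011000
01v100
001010
000010
001100
000000
000000
k=24  000000
011000
0<1100
001010
000010
001100
000000
000000
k=25  000000
011000
001100
0v1010
000010
001100
000000
000000
k=26  000000
011000
001100
<11010
000010
001100
000000
000000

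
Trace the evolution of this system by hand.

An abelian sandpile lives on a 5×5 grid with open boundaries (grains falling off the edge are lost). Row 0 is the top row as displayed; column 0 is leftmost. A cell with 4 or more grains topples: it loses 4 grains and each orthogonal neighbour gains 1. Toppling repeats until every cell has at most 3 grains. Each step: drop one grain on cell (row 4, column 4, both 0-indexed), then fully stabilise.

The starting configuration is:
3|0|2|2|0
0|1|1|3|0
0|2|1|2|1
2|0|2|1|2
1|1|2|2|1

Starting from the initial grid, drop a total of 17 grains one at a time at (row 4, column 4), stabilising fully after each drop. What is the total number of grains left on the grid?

gen 0: 3|0|2|2|0
0|1|1|3|0
0|2|1|2|1
2|0|2|1|2
1|1|2|2|1
gen 1: 3|0|2|2|0
0|1|1|3|0
0|2|1|2|1
2|0|2|1|2
1|1|2|2|2
gen 2: 3|0|2|2|0
0|1|1|3|0
0|2|1|2|1
2|0|2|1|2
1|1|2|2|3
gen 3: 3|0|2|2|0
0|1|1|3|0
0|2|1|2|1
2|0|2|1|3
1|1|2|3|0
gen 4: 3|0|2|2|0
0|1|1|3|0
0|2|1|2|1
2|0|2|1|3
1|1|2|3|1
gen 5: 3|0|2|2|0
0|1|1|3|0
0|2|1|2|1
2|0|2|1|3
1|1|2|3|2
gen 6: 3|0|2|2|0
0|1|1|3|0
0|2|1|2|1
2|0|2|1|3
1|1|2|3|3
gen 7: 3|0|2|2|0
0|1|1|3|0
0|2|1|2|2
2|0|2|3|0
1|1|3|0|2
gen 8: 3|0|2|2|0
0|1|1|3|0
0|2|1|2|2
2|0|2|3|0
1|1|3|0|3
gen 9: 3|0|2|2|0
0|1|1|3|0
0|2|1|2|2
2|0|2|3|1
1|1|3|1|0
gen 10: 3|0|2|2|0
0|1|1|3|0
0|2|1|2|2
2|0|2|3|1
1|1|3|1|1
gen 11: 3|0|2|2|0
0|1|1|3|0
0|2|1|2|2
2|0|2|3|1
1|1|3|1|2
gen 12: 3|0|2|2|0
0|1|1|3|0
0|2|1|2|2
2|0|2|3|1
1|1|3|1|3
gen 13: 3|0|2|2|0
0|1|1|3|0
0|2|1|2|2
2|0|2|3|2
1|1|3|2|0
gen 14: 3|0|2|2|0
0|1|1|3|0
0|2|1|2|2
2|0|2|3|2
1|1|3|2|1
gen 15: 3|0|2|2|0
0|1|1|3|0
0|2|1|2|2
2|0|2|3|2
1|1|3|2|2
gen 16: 3|0|2|2|0
0|1|1|3|0
0|2|1|2|2
2|0|2|3|2
1|1|3|2|3
gen 17: 3|0|2|2|0
0|1|1|3|0
0|2|1|2|2
2|0|2|3|3
1|1|3|3|0

37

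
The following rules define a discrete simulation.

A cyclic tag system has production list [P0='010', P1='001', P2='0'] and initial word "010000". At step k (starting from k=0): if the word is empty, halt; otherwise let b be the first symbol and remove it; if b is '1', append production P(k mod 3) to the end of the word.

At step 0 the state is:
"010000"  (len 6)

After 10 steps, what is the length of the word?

[0] "010000"  (len 6)
[1] "10000"  (len 5)
[2] "0000001"  (len 7)
[3] "000001"  (len 6)
[4] "00001"  (len 5)
[5] "0001"  (len 4)
[6] "001"  (len 3)
[7] "01"  (len 2)
[8] "1"  (len 1)
[9] "0"  (len 1)
[10] (halted — word empty)

0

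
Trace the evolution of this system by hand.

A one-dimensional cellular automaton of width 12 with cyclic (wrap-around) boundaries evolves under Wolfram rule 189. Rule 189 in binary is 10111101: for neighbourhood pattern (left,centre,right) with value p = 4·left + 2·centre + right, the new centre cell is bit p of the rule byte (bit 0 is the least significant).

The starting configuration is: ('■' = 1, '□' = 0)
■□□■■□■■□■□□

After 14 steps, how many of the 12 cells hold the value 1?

[0] ■□□■■□■■□■□□
[1] ■■□■□■■□■■■□
[2] ■□■■■■□■■■□■
[3] □■■■■□■■■□■■
[4] ■■■■□■■■□■■□
[5] ■■■□■■■□■■□■
[6] ■■□■■■□■■□■■
[7] ■□■■■□■■□■■■
[8] □■■■□■■□■■■■
[9] ■■■□■■□■■■■□
[10] ■■□■■□■■■■□■
[11] ■□■■□■■■■□■■
[12] □■■□■■■■□■■■
[13] ■■□■■■■□■■■□
[14] ■□■■■■□■■■□■

9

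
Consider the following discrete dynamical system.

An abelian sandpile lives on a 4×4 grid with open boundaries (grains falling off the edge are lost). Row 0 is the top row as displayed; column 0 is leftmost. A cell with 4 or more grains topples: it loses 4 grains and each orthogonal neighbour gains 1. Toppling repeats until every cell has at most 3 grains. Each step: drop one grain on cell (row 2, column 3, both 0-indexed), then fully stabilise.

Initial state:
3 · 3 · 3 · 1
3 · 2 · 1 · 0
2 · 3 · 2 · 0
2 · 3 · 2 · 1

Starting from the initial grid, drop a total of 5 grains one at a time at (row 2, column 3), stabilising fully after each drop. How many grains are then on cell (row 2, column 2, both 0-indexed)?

gen 0: 3 · 3 · 3 · 1
3 · 2 · 1 · 0
2 · 3 · 2 · 0
2 · 3 · 2 · 1
gen 1: 3 · 3 · 3 · 1
3 · 2 · 1 · 0
2 · 3 · 2 · 1
2 · 3 · 2 · 1
gen 2: 3 · 3 · 3 · 1
3 · 2 · 1 · 0
2 · 3 · 2 · 2
2 · 3 · 2 · 1
gen 3: 3 · 3 · 3 · 1
3 · 2 · 1 · 0
2 · 3 · 2 · 3
2 · 3 · 2 · 1
gen 4: 3 · 3 · 3 · 1
3 · 2 · 1 · 1
2 · 3 · 3 · 0
2 · 3 · 2 · 2
gen 5: 3 · 3 · 3 · 1
3 · 2 · 1 · 1
2 · 3 · 3 · 1
2 · 3 · 2 · 2

3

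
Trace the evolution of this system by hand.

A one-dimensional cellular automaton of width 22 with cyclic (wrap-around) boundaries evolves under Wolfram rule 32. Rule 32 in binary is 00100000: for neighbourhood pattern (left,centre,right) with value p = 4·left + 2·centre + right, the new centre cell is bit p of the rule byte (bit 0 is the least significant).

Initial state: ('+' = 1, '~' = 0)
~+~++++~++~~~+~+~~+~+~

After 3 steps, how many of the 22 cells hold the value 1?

0) ~+~++++~++~~~+~+~~+~+~
1) ~~+~~~~+~~~~~~+~~~~+~~
2) ~~~~~~~~~~~~~~~~~~~~~~
3) ~~~~~~~~~~~~~~~~~~~~~~

0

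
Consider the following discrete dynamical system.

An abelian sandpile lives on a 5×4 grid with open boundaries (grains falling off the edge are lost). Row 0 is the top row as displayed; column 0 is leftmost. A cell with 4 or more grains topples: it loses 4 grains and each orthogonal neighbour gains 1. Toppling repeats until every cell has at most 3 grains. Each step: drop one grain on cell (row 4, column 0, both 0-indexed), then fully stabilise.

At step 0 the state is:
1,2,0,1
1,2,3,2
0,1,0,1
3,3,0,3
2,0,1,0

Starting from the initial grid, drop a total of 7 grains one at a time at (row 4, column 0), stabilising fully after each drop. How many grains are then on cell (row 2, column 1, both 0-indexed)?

[0] 1,2,0,1
1,2,3,2
0,1,0,1
3,3,0,3
2,0,1,0
[1] 1,2,0,1
1,2,3,2
0,1,0,1
3,3,0,3
3,0,1,0
[2] 1,2,0,1
1,2,3,2
1,2,0,1
1,0,1,3
1,2,1,0
[3] 1,2,0,1
1,2,3,2
1,2,0,1
1,0,1,3
2,2,1,0
[4] 1,2,0,1
1,2,3,2
1,2,0,1
1,0,1,3
3,2,1,0
[5] 1,2,0,1
1,2,3,2
1,2,0,1
2,0,1,3
0,3,1,0
[6] 1,2,0,1
1,2,3,2
1,2,0,1
2,0,1,3
1,3,1,0
[7] 1,2,0,1
1,2,3,2
1,2,0,1
2,0,1,3
2,3,1,0

2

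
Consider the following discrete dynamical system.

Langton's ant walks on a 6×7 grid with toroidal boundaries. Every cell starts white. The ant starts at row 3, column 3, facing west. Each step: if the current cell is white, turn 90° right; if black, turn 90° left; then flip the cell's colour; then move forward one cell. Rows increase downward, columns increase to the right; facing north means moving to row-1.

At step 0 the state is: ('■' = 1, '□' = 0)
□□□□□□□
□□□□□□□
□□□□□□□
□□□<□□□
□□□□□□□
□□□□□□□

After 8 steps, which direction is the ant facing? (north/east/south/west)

step 0: □□□□□□□
□□□□□□□
□□□□□□□
□□□<□□□
□□□□□□□
□□□□□□□
step 1: □□□□□□□
□□□□□□□
□□□^□□□
□□□■□□□
□□□□□□□
□□□□□□□
step 2: □□□□□□□
□□□□□□□
□□□■>□□
□□□■□□□
□□□□□□□
□□□□□□□
step 3: □□□□□□□
□□□□□□□
□□□■■□□
□□□■v□□
□□□□□□□
□□□□□□□
step 4: □□□□□□□
□□□□□□□
□□□■■□□
□□□<■□□
□□□□□□□
□□□□□□□
step 5: □□□□□□□
□□□□□□□
□□□■■□□
□□□□■□□
□□□v□□□
□□□□□□□
step 6: □□□□□□□
□□□□□□□
□□□■■□□
□□□□■□□
□□<■□□□
□□□□□□□
step 7: □□□□□□□
□□□□□□□
□□□■■□□
□□^□■□□
□□■■□□□
□□□□□□□
step 8: □□□□□□□
□□□□□□□
□□□■■□□
□□■>■□□
□□■■□□□
□□□□□□□

east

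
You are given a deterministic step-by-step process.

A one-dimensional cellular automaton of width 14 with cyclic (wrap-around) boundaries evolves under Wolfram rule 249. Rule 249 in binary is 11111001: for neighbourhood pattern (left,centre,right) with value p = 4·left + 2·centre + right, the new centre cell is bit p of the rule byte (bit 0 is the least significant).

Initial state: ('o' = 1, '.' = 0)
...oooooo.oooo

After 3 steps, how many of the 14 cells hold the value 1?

step 0: ...oooooo.oooo
step 1: oo.ooooooooooo
step 2: oooooooooooooo
step 3: oooooooooooooo

14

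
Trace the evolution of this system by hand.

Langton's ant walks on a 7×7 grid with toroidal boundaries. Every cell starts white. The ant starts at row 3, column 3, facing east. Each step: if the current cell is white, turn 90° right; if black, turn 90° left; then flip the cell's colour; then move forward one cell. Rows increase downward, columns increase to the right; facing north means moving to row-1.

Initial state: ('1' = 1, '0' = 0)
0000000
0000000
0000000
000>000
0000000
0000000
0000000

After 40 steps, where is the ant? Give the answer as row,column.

3,1

k=0  0000000
0000000
0000000
000>000
0000000
0000000
0000000
k=1  0000000
0000000
0000000
0001000
000v000
0000000
0000000
k=2  0000000
0000000
0000000
0001000
00<1000
0000000
0000000
k=3  0000000
0000000
0000000
00^1000
0011000
0000000
0000000
k=4  0000000
0000000
0000000
001>000
0011000
0000000
0000000
k=5  0000000
0000000
000^000
0010000
0011000
0000000
0000000
k=6  0000000
0000000
0001>00
0010000
0011000
0000000
0000000
k=7  0000000
0000000
0001100
0010v00
0011000
0000000
0000000
k=8  0000000
0000000
0001100
001<100
0011000
0000000
0000000
k=9  0000000
0000000
000^100
0011100
0011000
0000000
0000000
k=10  0000000
0000000
00<0100
0011100
0011000
0000000
0000000
k=11  0000000
00^0000
0010100
0011100
0011000
0000000
0000000
k=12  0000000
001>000
0010100
0011100
0011000
0000000
0000000
k=13  0000000
0011000
001v100
0011100
0011000
0000000
0000000
k=14  0000000
0011000
00<1100
0011100
0011000
0000000
0000000
k=15  0000000
0011000
0001100
00v1100
0011000
0000000
0000000
k=16  0000000
0011000
0001100
000>100
0011000
0000000
0000000
k=17  0000000
0011000
000^100
0000100
0011000
0000000
0000000
k=18  0000000
0011000
00<0100
0000100
0011000
0000000
0000000
k=19  0000000
00^1000
0010100
0000100
0011000
0000000
0000000
k=20  0000000
0<01000
0010100
0000100
0011000
0000000
0000000
k=21  0^00000
0101000
0010100
0000100
0011000
0000000
0000000
k=22  01>0000
0101000
0010100
0000100
0011000
0000000
0000000
k=23  0110000
01v1000
0010100
0000100
0011000
0000000
0000000
k=24  0110000
0<11000
0010100
0000100
0011000
0000000
0000000
k=25  0110000
0011000
0v10100
0000100
0011000
0000000
0000000
k=26  0110000
0011000
<110100
0000100
0011000
0000000
0000000
k=27  0110000
^011000
1110100
0000100
0011000
0000000
0000000
k=28  0110000
1>11000
1110100
0000100
0011000
0000000
0000000
k=29  0110000
1111000
1v10100
0000100
0011000
0000000
0000000
k=30  0110000
1111000
10>0100
0000100
0011000
0000000
0000000
k=31  0110000
11^1000
1000100
0000100
0011000
0000000
0000000
k=32  0110000
1<01000
1000100
0000100
0011000
0000000
0000000
k=33  0110000
1001000
1v00100
0000100
0011000
0000000
0000000
k=34  0110000
1001000
<100100
0000100
0011000
0000000
0000000
k=35  0110000
1001000
0100100
v000100
0011000
0000000
0000000
k=36  0110000
1001000
0100100
100010<
0011000
0000000
0000000
k=37  0110000
1001000
010010^
1000101
0011000
0000000
0000000
k=38  0110000
1001000
>100101
1000101
0011000
0000000
0000000
k=39  0110000
1001000
1100101
v000101
0011000
0000000
0000000
k=40  0110000
1001000
1100101
0>00101
0011000
0000000
0000000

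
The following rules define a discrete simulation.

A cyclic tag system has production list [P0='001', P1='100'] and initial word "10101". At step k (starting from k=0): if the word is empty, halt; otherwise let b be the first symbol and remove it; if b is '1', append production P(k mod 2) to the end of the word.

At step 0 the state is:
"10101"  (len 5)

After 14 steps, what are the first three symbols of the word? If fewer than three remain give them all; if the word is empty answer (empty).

100

[0] "10101"  (len 5)
[1] "0101001"  (len 7)
[2] "101001"  (len 6)
[3] "01001001"  (len 8)
[4] "1001001"  (len 7)
[5] "001001001"  (len 9)
[6] "01001001"  (len 8)
[7] "1001001"  (len 7)
[8] "001001100"  (len 9)
[9] "01001100"  (len 8)
[10] "1001100"  (len 7)
[11] "001100001"  (len 9)
[12] "01100001"  (len 8)
[13] "1100001"  (len 7)
[14] "100001100"  (len 9)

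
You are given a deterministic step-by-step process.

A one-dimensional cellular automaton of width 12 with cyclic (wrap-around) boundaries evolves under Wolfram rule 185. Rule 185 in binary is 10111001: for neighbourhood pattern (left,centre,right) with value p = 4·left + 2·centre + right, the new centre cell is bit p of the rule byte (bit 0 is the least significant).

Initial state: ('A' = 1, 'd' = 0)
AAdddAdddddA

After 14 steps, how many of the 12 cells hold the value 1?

8

0) AAdddAdddddA
1) AdAAddAAAAdA
2) dAAdAdAAAdAA
3) AAdAdAAAdAAd
4) AdAdAAAdAAdA
5) dAdAAAdAAdAA
6) AdAAAdAAdAAd
7) dAAAdAAdAAdA
8) AAAdAAdAAdAd
9) AAdAAdAAdAdA
10) AdAAdAAdAdAA
11) dAAdAAdAdAAA
12) AAdAAdAdAAAd
13) AdAAdAdAAAdA
14) dAAdAdAAAdAA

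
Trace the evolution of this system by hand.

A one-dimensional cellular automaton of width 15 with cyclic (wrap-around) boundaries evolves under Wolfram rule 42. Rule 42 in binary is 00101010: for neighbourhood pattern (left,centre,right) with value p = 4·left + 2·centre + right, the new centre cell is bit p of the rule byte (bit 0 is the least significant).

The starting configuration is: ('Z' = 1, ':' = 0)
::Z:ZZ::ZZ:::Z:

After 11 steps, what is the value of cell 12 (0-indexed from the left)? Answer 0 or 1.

k=0  ::Z:ZZ::ZZ:::Z:
k=1  :Z:ZZ::ZZ:::Z::
k=2  Z:ZZ::ZZ:::Z:::
k=3  :ZZ::ZZ:::Z:::Z
k=4  ZZ::ZZ:::Z:::Z:
k=5  Z::ZZ:::Z:::Z:Z
k=6  ::ZZ:::Z:::Z:ZZ
k=7  :ZZ:::Z:::Z:ZZ:
k=8  ZZ:::Z:::Z:ZZ::
k=9  Z:::Z:::Z:ZZ::Z
k=10  :::Z:::Z:ZZ::ZZ
k=11  ::Z:::Z:ZZ::ZZ:

1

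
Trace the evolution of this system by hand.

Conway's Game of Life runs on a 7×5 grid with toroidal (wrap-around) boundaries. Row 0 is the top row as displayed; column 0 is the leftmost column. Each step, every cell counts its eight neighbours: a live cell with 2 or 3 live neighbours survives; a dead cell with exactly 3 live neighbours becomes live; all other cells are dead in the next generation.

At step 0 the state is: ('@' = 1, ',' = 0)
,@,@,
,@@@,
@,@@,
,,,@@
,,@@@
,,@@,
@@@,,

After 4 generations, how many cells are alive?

0) ,@,@,
,@@@,
@,@@,
,,,@@
,,@@@
,,@@,
@@@,,
1) ,,,@@
@,,,,
@,,,,
@@,,,
,,,,,
@,,,,
@,,,@
2) ,,,@,
@,,,,
@,,,@
@@,,,
@@,,,
@,,,@
@,,@,
3) ,,,,,
@,,,,
,,,,@
,,,,,
,,,,,
,,,,,
@,,@,
4) ,,,,@
,,,,,
,,,,,
,,,,,
,,,,,
,,,,,
,,,,,

1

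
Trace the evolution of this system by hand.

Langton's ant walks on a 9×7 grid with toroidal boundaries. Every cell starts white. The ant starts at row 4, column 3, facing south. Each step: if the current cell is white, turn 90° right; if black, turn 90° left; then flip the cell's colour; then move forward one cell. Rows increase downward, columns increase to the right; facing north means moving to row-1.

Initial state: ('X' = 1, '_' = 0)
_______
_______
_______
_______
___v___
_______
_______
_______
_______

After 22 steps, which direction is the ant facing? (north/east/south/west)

t=0: _______
_______
_______
_______
___v___
_______
_______
_______
_______
t=1: _______
_______
_______
_______
__<X___
_______
_______
_______
_______
t=2: _______
_______
_______
__^____
__XX___
_______
_______
_______
_______
t=3: _______
_______
_______
__X>___
__XX___
_______
_______
_______
_______
t=4: _______
_______
_______
__XX___
__Xv___
_______
_______
_______
_______
t=5: _______
_______
_______
__XX___
__X_>__
_______
_______
_______
_______
t=6: _______
_______
_______
__XX___
__X_X__
____v__
_______
_______
_______
t=7: _______
_______
_______
__XX___
__X_X__
___<X__
_______
_______
_______
t=8: _______
_______
_______
__XX___
__X^X__
___XX__
_______
_______
_______
t=9: _______
_______
_______
__XX___
__XX>__
___XX__
_______
_______
_______
t=10: _______
_______
_______
__XX^__
__XX___
___XX__
_______
_______
_______
t=11: _______
_______
_______
__XXX>_
__XX___
___XX__
_______
_______
_______
t=12: _______
_______
_______
__XXXX_
__XX_v_
___XX__
_______
_______
_______
t=13: _______
_______
_______
__XXXX_
__XX<X_
___XX__
_______
_______
_______
t=14: _______
_______
_______
__XX^X_
__XXXX_
___XX__
_______
_______
_______
t=15: _______
_______
_______
__X<_X_
__XXXX_
___XX__
_______
_______
_______
t=16: _______
_______
_______
__X__X_
__XvXX_
___XX__
_______
_______
_______
t=17: _______
_______
_______
__X__X_
__X_>X_
___XX__
_______
_______
_______
t=18: _______
_______
_______
__X_^X_
__X__X_
___XX__
_______
_______
_______
t=19: _______
_______
_______
__X_X>_
__X__X_
___XX__
_______
_______
_______
t=20: _______
_______
_____^_
__X_X__
__X__X_
___XX__
_______
_______
_______
t=21: _______
_______
_____X>
__X_X__
__X__X_
___XX__
_______
_______
_______
t=22: _______
_______
_____XX
__X_X_v
__X__X_
___XX__
_______
_______
_______

south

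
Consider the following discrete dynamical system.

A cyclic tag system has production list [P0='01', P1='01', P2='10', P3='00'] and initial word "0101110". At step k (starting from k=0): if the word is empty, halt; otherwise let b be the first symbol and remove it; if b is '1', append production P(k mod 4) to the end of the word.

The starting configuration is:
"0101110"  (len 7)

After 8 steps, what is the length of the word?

7

[0] "0101110"  (len 7)
[1] "101110"  (len 6)
[2] "0111001"  (len 7)
[3] "111001"  (len 6)
[4] "1100100"  (len 7)
[5] "10010001"  (len 8)
[6] "001000101"  (len 9)
[7] "01000101"  (len 8)
[8] "1000101"  (len 7)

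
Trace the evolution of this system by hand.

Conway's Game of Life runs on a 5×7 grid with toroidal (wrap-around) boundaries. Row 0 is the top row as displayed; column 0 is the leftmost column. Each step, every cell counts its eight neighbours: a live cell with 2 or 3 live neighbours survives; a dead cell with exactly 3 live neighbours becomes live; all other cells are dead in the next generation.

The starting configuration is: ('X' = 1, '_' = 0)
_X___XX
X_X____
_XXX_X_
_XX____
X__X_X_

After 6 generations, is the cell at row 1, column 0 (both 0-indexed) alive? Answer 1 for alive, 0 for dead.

0

0) _X___XX
X_X____
_XXX_X_
_XX____
X__X_X_
1) _XX_XX_
X__XXX_
X__X___
X_____X
X___XX_
2) XXX____
X____X_
XX_X_X_
XX__XX_
X__XX__
3) X_XXX__
____X__
__X__X_
_____X_
___XXX_
4) __X____
_XX_XX_
____XX_
___X_XX
__X__XX
5) __X_X_X
_XX_XX_
__X____
___X___
__XXXXX
6) X_____X
_XX_XX_
_XX_X__
_____X_
__X___X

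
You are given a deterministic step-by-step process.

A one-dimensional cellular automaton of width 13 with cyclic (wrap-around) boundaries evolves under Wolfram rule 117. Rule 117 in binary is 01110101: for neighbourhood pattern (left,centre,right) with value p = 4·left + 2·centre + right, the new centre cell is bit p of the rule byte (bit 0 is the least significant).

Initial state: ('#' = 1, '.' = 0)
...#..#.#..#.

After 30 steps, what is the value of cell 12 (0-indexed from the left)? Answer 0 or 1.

0) ...#..#.#..#.
1) ##.##.####.##
2) .##.##...##..
3) ..##.###..###
4) #..##..##...#
5) ##..##..###..
6) .##..##...##.
7) ..##..###..##
8) #..##...##..#
9) ##..###..##..
10) .##...##..##.
11) ..###..##..##
12) #...##..##..#
13) ###..##..##..
14) ..##..##..##.
15) #..##..##..##
16) ##..##..##...
17) .##..##..###.
18) ..##..##...##
19) #..##..###..#
20) ##..##...##..
21) .##..###..##.
22) ..##...##..##
23) #..###..##..#
24) ##...##..##..
25) .###..##..##.
26) ...##..##..##
27) ##..##..##..#
28) .##..##..##..
29) ..##..##..###
30) #..##..##...#

1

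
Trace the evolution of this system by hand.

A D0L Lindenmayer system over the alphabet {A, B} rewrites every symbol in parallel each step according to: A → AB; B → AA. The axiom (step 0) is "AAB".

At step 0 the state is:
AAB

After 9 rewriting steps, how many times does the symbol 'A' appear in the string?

gen 0: AAB
gen 1: ABABAA
gen 2: ABAAABAAABAB
gen 3: ABAAABABABAAABABABAAABAA
gen 4: ABAAABABABAAABAAABAAABABABAAABAAABAAABABABAAABAB
gen 5: ABAAABABABAAABAAABAAABABABAAABABABAAABABABAAABAAABAAABABABAAABABABAAABABABAAABAAABAAABABABAAABAA
gen 6: ABAAABABABAAABAAABAAABABABAAABABABAAABABABAAABAAABAAABABAB…ABABAAABAAABAAABABABAAABABABAAABABABAAABAAABAAABABABAAABAB  (len 192)
gen 7: ABAAABABABAAABAAABAAABABABAAABABABAAABABABAAABAAABAAABABAB…ABABAAABAAABAAABABABAAABABABAAABABABAAABAAABAAABABABAAABAA  (len 384)
gen 8: ABAAABABABAAABAAABAAABABABAAABABABAAABABABAAABAAABAAABABAB…ABABAAABAAABAAABABABAAABABABAAABABABAAABAAABAAABABABAAABAB  (len 768)
gen 9: ABAAABABABAAABAAABAAABABABAAABABABAAABABABAAABAAABAAABABAB…ABABAAABAAABAAABABABAAABABABAAABABABAAABAAABAAABABABAAABAA  (len 1536)

1024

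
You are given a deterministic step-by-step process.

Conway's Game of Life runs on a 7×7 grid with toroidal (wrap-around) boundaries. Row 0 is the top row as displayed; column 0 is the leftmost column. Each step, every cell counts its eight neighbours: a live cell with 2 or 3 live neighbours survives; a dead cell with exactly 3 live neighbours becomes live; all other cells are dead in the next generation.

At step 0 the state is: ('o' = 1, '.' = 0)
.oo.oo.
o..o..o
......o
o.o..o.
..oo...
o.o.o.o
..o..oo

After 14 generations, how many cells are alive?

22

step 0: .oo.oo.
o..o..o
......o
o.o..o.
..oo...
o.o.o.o
..o..oo
step 1: .oo.o..
ooooo.o
.o...o.
.ooo..o
o.o.oo.
o.o.o.o
..o....
step 2: ....oo.
....o.o
.....o.
...o..o
....o..
o.o.o.o
o.o..o.
step 3: ...oo..
....o.o
....ooo
....oo.
o...o.o
o...o.o
o......
step 4: ...ooo.
......o
...o..o
o..o...
o..oo..
.o.....
o..oooo
step 5: o..o...
...o..o
o.....o
o.oo..o
ooooo..
.oo....
o.oo..o
step 6: oo.oo..
......o
.ooo.o.
....oo.
....o.o
....o.o
o..o..o
step 7: .ooooo.
.....oo
..oo.oo
..o...o
...oo.o
...oo.o
.ooo..o
step 8: .o.....
oo.....
o.ooo..
o.o...o
o.o.o.o
......o
.o....o
step 9: .oo....
o..o...
..oo...
..o.o..
...o...
.o....o
.......
step 10: .oo....
...o...
.oo.o..
..o.o..
..oo...
.......
ooo....
step 11: o..o...
...o...
.oo.o..
....o..
..oo...
...o...
o.o....
step 12: .ooo...
.o.oo..
..o.o..
.o..o..
..ooo..
.o.o...
.ooo...
step 13: o......
.o..o..
.oo.oo.
.o..oo.
.o..o..
.o.....
o...o..
step 14: oo.....
oooooo.
ooo....
oo.....
ooo.oo.
oo.....
oo.....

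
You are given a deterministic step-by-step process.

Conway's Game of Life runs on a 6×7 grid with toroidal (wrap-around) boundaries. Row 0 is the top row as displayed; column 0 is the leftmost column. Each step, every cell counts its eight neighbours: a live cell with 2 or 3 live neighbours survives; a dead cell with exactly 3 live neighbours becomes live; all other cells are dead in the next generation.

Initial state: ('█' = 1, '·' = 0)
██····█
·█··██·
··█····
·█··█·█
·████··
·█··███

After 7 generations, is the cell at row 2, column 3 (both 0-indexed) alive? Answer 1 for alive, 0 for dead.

t=0: ██····█
·█··██·
··█····
·█··█·█
·████··
·█··███
t=1: ·██····
·██··██
█████··
██··██·
·█····█
····█·█
t=2: ·███··█
····███
·······
····██·
·█··█·█
·██··█·
t=3: ·█·█··█
█·█████
······█
····██·
█████·█
····███
t=4: ·█·····
·████··
█······
·██·█··
███····
·······
t=5: ·█·█···
████···
█···█··
··██···
█·██···
█·█····
t=6: ···█···
█··██··
█···█··
··█·█··
·······
█······
t=7: ···██··
···██··
·█··██·
···█···
·······
·······

0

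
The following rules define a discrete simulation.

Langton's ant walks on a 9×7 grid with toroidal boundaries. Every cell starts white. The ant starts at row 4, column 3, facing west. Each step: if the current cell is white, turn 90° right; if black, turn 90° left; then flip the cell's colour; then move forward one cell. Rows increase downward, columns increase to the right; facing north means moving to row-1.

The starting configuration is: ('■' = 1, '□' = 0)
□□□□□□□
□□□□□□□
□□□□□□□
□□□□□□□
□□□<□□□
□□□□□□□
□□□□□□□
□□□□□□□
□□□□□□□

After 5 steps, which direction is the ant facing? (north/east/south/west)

south

t=0: □□□□□□□
□□□□□□□
□□□□□□□
□□□□□□□
□□□<□□□
□□□□□□□
□□□□□□□
□□□□□□□
□□□□□□□
t=1: □□□□□□□
□□□□□□□
□□□□□□□
□□□^□□□
□□□■□□□
□□□□□□□
□□□□□□□
□□□□□□□
□□□□□□□
t=2: □□□□□□□
□□□□□□□
□□□□□□□
□□□■>□□
□□□■□□□
□□□□□□□
□□□□□□□
□□□□□□□
□□□□□□□
t=3: □□□□□□□
□□□□□□□
□□□□□□□
□□□■■□□
□□□■v□□
□□□□□□□
□□□□□□□
□□□□□□□
□□□□□□□
t=4: □□□□□□□
□□□□□□□
□□□□□□□
□□□■■□□
□□□<■□□
□□□□□□□
□□□□□□□
□□□□□□□
□□□□□□□
t=5: □□□□□□□
□□□□□□□
□□□□□□□
□□□■■□□
□□□□■□□
□□□v□□□
□□□□□□□
□□□□□□□
□□□□□□□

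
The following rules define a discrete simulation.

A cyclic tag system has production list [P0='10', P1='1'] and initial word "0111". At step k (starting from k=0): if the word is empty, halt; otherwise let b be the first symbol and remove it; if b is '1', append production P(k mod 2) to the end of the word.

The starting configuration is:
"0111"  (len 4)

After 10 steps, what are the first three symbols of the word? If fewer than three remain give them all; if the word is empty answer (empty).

k=0  "0111"  (len 4)
k=1  "111"  (len 3)
k=2  "111"  (len 3)
k=3  "1110"  (len 4)
k=4  "1101"  (len 4)
k=5  "10110"  (len 5)
k=6  "01101"  (len 5)
k=7  "1101"  (len 4)
k=8  "1011"  (len 4)
k=9  "01110"  (len 5)
k=10  "1110"  (len 4)

111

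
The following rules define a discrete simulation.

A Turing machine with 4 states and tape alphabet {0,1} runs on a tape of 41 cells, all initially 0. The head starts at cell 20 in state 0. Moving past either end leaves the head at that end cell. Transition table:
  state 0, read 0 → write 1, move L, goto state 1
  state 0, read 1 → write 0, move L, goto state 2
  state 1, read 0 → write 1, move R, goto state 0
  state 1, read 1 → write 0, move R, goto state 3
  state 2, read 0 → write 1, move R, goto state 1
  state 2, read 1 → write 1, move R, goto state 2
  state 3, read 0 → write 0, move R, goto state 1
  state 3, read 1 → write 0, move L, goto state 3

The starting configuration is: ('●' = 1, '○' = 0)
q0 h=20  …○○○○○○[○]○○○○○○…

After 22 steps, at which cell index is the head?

t=0: q0 h=20  …○○○○○○[○]○○○○○○…
t=1: q1 h=19  …○○○○○○[○]●○○○○○…
t=2: q0 h=20  …○○○○○●[●]○○○○○○…
t=3: q2 h=19  …○○○○○○[●]○○○○○○…
t=4: q2 h=20  …○○○○○●[○]○○○○○○…
t=5: q1 h=21  …○○○○●●[○]○○○○○○…
t=6: q0 h=22  …○○○●●●[○]○○○○○○…
t=7: q1 h=21  …○○○○●●[●]●○○○○○…
t=8: q3 h=22  …○○○●●○[●]○○○○○○…
t=9: q3 h=21  …○○○○●●[○]○○○○○○…
t=10: q1 h=22  …○○○●●○[○]○○○○○○…
t=11: q0 h=23  …○○●●○●[○]○○○○○○…
t=12: q1 h=22  …○○○●●○[●]●○○○○○…
t=13: q3 h=23  …○○●●○○[●]○○○○○○…
t=14: q3 h=22  …○○○●●○[○]○○○○○○…
t=15: q1 h=23  …○○●●○○[○]○○○○○○…
t=16: q0 h=24  …○●●○○●[○]○○○○○○…
t=17: q1 h=23  …○○●●○○[●]●○○○○○…
t=18: q3 h=24  …○●●○○○[●]○○○○○○…
t=19: q3 h=23  …○○●●○○[○]○○○○○○…
t=20: q1 h=24  …○●●○○○[○]○○○○○○…
t=21: q0 h=25  …●●○○○●[○]○○○○○○…
t=22: q1 h=24  …○●●○○○[●]●○○○○○…

24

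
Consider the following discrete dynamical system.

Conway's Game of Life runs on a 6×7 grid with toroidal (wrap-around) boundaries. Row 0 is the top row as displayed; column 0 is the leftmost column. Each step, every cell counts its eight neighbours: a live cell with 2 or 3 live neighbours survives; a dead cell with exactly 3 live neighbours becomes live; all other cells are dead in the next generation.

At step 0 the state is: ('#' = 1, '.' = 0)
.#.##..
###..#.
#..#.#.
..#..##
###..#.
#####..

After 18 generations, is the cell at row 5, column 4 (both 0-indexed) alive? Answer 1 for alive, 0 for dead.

1

[0] .#.##..
###..#.
#..#.#.
..#..##
###..#.
#####..
[1] .....##
#....#.
#..#.#.
..##.#.
.....#.
.....##
[2] #...#..
#....#.
.###.#.
..##.#.
.....#.
....#..
[3] ....###
#.##.#.
.#.#.#.
.#.#.##
...#.#.
....##.
[4] .......
####...
.#.#.#.
#..#.##
..##...
...#...
[5] .#.#...
##.##..
...#.#.
##.#.##
..##..#
..##...
[6] ##.....
##.#...
...#.#.
##.#.#.
.....##
.#..#..
[7] .......
##..#.#
...#...
#.#..#.
.##..##
.#...##
[8] .#.....
#......
..####.
#.####.
..#.#..
.##..##
[9] .##...#
.####..
..#..#.
......#
#......
####.#.
[10] .....##
#...##.
.##.##.
......#
#.#....
...#...
[11] .....##
##.#...
##.##..
#.##.##
.......
......#
[12] .....##
.#.#.#.
.....#.
#.##.##
#....#.
.....##
[13] #......
.....#.
##.#.#.
##...#.
##.....
#...#..
[14] ......#
##..#..
###..#.
....#..
.......
#.....#
[15] .#...##
..#..#.
#.#####
.#.....
.......
#.....#
[16] .#...#.
..#....
#.#####
#######
#......
#....##
[17] ##...#.
#.#....
.......
.......
..##...
##...#.
[18] ..#....
#.....#
.......
.......
.##....
#...#..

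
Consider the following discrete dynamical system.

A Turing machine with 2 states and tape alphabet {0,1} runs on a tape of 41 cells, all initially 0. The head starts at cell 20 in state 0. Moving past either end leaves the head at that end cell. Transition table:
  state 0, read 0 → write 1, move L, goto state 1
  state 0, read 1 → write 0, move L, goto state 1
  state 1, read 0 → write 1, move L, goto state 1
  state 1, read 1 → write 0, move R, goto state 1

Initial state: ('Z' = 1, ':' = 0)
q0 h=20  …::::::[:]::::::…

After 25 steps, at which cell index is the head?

4

[0] q0 h=20  …::::::[:]::::::…
[1] q1 h=19  …::::::[:]Z:::::…
[2] q1 h=18  …::::::[:]ZZ::::…
[3] q1 h=17  …::::::[:]ZZZ:::…
[4] q1 h=16  …::::::[:]ZZZZ::…
[5] q1 h=15  …::::::[:]ZZZZZ:…
[6] q1 h=14  …::::::[:]ZZZZZZ…
[7] q1 h=13  …::::::[:]ZZZZZZ…
[8] q1 h=12  …::::::[:]ZZZZZZ…
[9] q1 h=11  …::::::[:]ZZZZZZ…
[10] q1 h=10  …::::::[:]ZZZZZZ…
[11] q1 h= 9  …::::::[:]ZZZZZZ…
[12] q1 h= 8  …::::::[:]ZZZZZZ…
[13] q1 h= 7  …::::::[:]ZZZZZZ…
[14] q1 h= 6  |::::::[:]ZZZZZZ…
[15] q1 h= 5  |:::::[:]ZZZZZZ…
[16] q1 h= 4  |::::[:]ZZZZZZ…
[17] q1 h= 3  |:::[:]ZZZZZZ…
[18] q1 h= 2  |::[:]ZZZZZZ…
[19] q1 h= 1  |:[:]ZZZZZZ…
[20] q1 h= 0  |[:]ZZZZZZ…
[21] q1 h= 0  |[Z]ZZZZZZ…
[22] q1 h= 1  |:[Z]ZZZZZZ…
[23] q1 h= 2  |::[Z]ZZZZZZ…
[24] q1 h= 3  |:::[Z]ZZZZZZ…
[25] q1 h= 4  |::::[Z]ZZZZZZ…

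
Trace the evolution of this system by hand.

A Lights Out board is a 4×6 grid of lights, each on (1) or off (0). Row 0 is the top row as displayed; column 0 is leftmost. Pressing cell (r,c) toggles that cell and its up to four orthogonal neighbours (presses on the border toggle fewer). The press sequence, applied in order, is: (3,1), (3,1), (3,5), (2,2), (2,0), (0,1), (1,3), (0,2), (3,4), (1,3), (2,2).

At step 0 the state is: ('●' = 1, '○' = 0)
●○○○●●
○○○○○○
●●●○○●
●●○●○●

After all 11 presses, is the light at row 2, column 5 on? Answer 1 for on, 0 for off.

0

k=0  ●○○○●●
○○○○○○
●●●○○●
●●○●○●
k=1  ●○○○●●
○○○○○○
●○●○○●
○○●●○●
k=2  ●○○○●●
○○○○○○
●●●○○●
●●○●○●
k=3  ●○○○●●
○○○○○○
●●●○○○
●●○●●○
k=4  ●○○○●●
○○●○○○
●○○●○○
●●●●●○
k=5  ●○○○●●
●○●○○○
○●○●○○
○●●●●○
k=6  ○●●○●●
●●●○○○
○●○●○○
○●●●●○
k=7  ○●●●●●
●●○●●○
○●○○○○
○●●●●○
k=8  ○○○○●●
●●●●●○
○●○○○○
○●●●●○
k=9  ○○○○●●
●●●●●○
○●○○●○
○●●○○●
k=10  ○○○●●●
●●○○○○
○●○●●○
○●●○○●
k=11  ○○○●●●
●●●○○○
○○●○●○
○●○○○●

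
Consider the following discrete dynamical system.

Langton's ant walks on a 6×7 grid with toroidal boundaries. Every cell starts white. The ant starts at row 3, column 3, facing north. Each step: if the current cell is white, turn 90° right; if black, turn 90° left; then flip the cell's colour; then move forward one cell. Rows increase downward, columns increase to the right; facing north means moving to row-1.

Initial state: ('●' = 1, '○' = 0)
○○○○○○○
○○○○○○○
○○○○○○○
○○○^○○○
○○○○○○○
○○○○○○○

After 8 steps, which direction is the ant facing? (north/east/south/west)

south

[0] ○○○○○○○
○○○○○○○
○○○○○○○
○○○^○○○
○○○○○○○
○○○○○○○
[1] ○○○○○○○
○○○○○○○
○○○○○○○
○○○●>○○
○○○○○○○
○○○○○○○
[2] ○○○○○○○
○○○○○○○
○○○○○○○
○○○●●○○
○○○○v○○
○○○○○○○
[3] ○○○○○○○
○○○○○○○
○○○○○○○
○○○●●○○
○○○<●○○
○○○○○○○
[4] ○○○○○○○
○○○○○○○
○○○○○○○
○○○^●○○
○○○●●○○
○○○○○○○
[5] ○○○○○○○
○○○○○○○
○○○○○○○
○○<○●○○
○○○●●○○
○○○○○○○
[6] ○○○○○○○
○○○○○○○
○○^○○○○
○○●○●○○
○○○●●○○
○○○○○○○
[7] ○○○○○○○
○○○○○○○
○○●>○○○
○○●○●○○
○○○●●○○
○○○○○○○
[8] ○○○○○○○
○○○○○○○
○○●●○○○
○○●v●○○
○○○●●○○
○○○○○○○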